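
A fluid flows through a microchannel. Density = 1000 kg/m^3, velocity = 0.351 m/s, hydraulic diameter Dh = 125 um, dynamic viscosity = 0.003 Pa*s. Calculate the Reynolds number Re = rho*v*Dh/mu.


Step 1: Convert Dh to meters: Dh = 125e-6 m
Step 2: Re = rho * v * Dh / mu
Re = 1000 * 0.351 * 125e-6 / 0.003
Re = 14.625


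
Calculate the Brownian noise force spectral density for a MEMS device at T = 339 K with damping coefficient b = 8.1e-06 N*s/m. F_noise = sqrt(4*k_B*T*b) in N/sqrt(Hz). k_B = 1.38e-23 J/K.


Step 1: Compute 4 * k_B * T * b
= 4 * 1.38e-23 * 339 * 8.1e-06
= 1.5157e-25 N^2/Hz
Step 2: F_noise = sqrt(1.5157e-25)
F_noise = 3.89e-13 N/sqrt(Hz)


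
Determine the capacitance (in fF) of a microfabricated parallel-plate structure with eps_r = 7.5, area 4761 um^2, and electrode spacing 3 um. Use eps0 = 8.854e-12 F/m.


Step 1: Convert area to m^2: A = 4761e-12 m^2
Step 2: Convert gap to m: d = 3e-6 m
Step 3: C = eps0 * eps_r * A / d
C = 8.854e-12 * 7.5 * 4761e-12 / 3e-6
Step 4: Convert to fF (multiply by 1e15).
C = 105.38 fF


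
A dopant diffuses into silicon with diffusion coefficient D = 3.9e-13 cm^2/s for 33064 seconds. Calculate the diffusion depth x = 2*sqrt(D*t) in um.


Step 1: Compute D*t = 3.9e-13 * 33064 = 1.289496e-08 cm^2
Step 2: sqrt(D*t) = 1.13556e-04 cm
Step 3: x = 2 * 1.13556e-04 cm = 2.27112e-04 cm
Step 4: Convert to um (1 cm = 1e4 um): x = 2.271 um


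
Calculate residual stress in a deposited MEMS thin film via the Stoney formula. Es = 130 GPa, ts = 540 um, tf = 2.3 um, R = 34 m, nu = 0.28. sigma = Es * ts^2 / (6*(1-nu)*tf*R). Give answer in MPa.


Step 1: Compute numerator: Es * ts^2 = 130 * 540^2 = 37908000 (GPa*um^2)
Step 2: Compute denominator (R in um): 6*(1-nu)*tf*R = 6*0.72*2.3*34e6 = 337824000.0 (um^2)
Step 3: sigma (GPa) = 37908000 / 337824000.0 = 1.12212e-01 GPa
Step 4: Convert to MPa (x1000): sigma = 112.2 MPa


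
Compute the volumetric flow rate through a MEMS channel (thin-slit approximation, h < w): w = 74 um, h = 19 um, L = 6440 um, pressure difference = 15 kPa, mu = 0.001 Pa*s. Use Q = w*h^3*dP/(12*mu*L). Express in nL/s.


Step 1: Convert all dimensions to SI (meters).
w = 74e-6 m, h = 19e-6 m, L = 6440e-6 m, dP = 15e3 Pa
Step 2: Q = w * h^3 * dP / (12 * mu * L)
Q = 74e-6 * (19e-6)^3 * 15e3 / (12 * 0.001 * 6440e-6) = 9.851825e-11 m^3/s
Step 3: Convert Q from m^3/s to nL/s (1 m^3 = 1e12 nL, so multiply by 1e12).
Q = 98.518 nL/s


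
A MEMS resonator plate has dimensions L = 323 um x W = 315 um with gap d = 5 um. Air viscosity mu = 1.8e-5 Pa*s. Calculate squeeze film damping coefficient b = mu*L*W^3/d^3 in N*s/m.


Step 1: Convert to SI.
L = 323e-6 m, W = 315e-6 m, d = 5e-6 m
Step 2: W^3 = (315e-6)^3 = 3.13e-11 m^3
Step 3: d^3 = (5e-6)^3 = 1.25e-16 m^3
Step 4: b = 1.8e-5 * 323e-6 * 3.13e-11 / 1.25e-16
b = 1.45e-03 N*s/m


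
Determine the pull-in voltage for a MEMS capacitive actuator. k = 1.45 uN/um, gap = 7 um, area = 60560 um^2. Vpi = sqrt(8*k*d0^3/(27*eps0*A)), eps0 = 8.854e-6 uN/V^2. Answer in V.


Step 1: Compute numerator: 8 * k * d0^3 = 8 * 1.45 * 7^3 = 3978.8
Step 2: Compute denominator: 27 * eps0 * A = 27 * 8.854e-6 * 60560 = 14.477352
Step 3: Vpi = sqrt(3978.8 / 14.477352)
Vpi = 16.58 V


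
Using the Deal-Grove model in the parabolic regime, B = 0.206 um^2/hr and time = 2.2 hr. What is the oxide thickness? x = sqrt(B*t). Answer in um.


Step 1: Compute B*t = 0.206 * 2.2 = 0.4532
Step 2: x = sqrt(0.4532)
x = 0.673 um


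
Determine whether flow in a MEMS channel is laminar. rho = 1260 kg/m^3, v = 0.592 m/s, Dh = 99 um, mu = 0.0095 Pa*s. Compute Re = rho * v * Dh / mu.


Step 1: Convert Dh to meters: Dh = 99e-6 m
Step 2: Re = rho * v * Dh / mu
Re = 1260 * 0.592 * 99e-6 / 0.0095
Re = 7.773
Since Re = 7.773 is below ~2300, the flow is laminar.


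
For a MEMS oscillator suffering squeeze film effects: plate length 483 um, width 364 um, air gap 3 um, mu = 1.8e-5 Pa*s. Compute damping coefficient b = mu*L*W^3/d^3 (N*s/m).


Step 1: Convert to SI.
L = 483e-6 m, W = 364e-6 m, d = 3e-6 m
Step 2: W^3 = (364e-6)^3 = 4.82e-11 m^3
Step 3: d^3 = (3e-6)^3 = 2.70e-17 m^3
Step 4: b = 1.8e-5 * 483e-6 * 4.82e-11 / 2.70e-17
b = 1.55e-02 N*s/m


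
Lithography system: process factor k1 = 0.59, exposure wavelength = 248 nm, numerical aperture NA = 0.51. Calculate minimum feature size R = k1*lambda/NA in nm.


Step 1: Identify values: k1 = 0.59, lambda = 248 nm, NA = 0.51
Step 2: R = k1 * lambda / NA
R = 0.59 * 248 / 0.51
R = 286.9 nm


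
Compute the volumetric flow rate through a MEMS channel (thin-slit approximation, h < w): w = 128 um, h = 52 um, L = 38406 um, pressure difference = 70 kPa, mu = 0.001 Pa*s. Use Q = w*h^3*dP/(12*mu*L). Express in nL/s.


Step 1: Convert all dimensions to SI (meters).
w = 128e-6 m, h = 52e-6 m, L = 38406e-6 m, dP = 70e3 Pa
Step 2: Q = w * h^3 * dP / (12 * mu * L)
Q = 128e-6 * (52e-6)^3 * 70e3 / (12 * 0.001 * 38406e-6) = 2.73361732e-09 m^3/s
Step 3: Convert Q from m^3/s to nL/s (1 m^3 = 1e12 nL, so multiply by 1e12).
Q = 2733.617 nL/s


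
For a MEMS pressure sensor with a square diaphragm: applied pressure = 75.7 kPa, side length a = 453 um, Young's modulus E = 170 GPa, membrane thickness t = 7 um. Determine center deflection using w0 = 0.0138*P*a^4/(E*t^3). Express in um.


Step 1: Convert pressure to compatible units (E is in GPa, so P in GPa).
P = 75.7 kPa = 75.7e-6 GPa
Step 2: Compute numerator: 0.0138 * P * a^4.
a^4 = 453^4 = 42110733681
numerator = 0.0138 * 75.7e-6 * 42110733681 = 4.39914e+04
Step 3: Compute denominator: E * t^3 = 170 * 7^3 = 58310
Step 4: w0 = numerator / denominator = 4.39914e+04 / 58310 = 0.7544 um


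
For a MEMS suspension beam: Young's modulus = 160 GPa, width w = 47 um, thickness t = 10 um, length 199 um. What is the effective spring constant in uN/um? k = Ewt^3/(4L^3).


Step 1: Convert E to consistent units (1 GPa = 1000 uN/um^2).
E = 160 GPa = 160000 uN/um^2
Step 2: Compute t^3 = 10^3 = 1000
Step 3: Compute L^3 = 199^3 = 7880599
Step 4: k = 160000 * 47 * 1000 / (4 * 7880599)
k = 238.5605 uN/um


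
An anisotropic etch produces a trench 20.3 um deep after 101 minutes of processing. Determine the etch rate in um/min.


Step 1: Etch rate = depth / time
Step 2: rate = 20.3 / 101
rate = 0.201 um/min


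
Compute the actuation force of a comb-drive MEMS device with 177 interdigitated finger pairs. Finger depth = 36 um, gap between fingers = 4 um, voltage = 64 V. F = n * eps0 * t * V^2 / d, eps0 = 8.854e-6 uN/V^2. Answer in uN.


Step 1: Parameters: n=177, eps0=8.854e-6 uN/V^2, t=36 um, V=64 V, d=4 um
Step 2: V^2 = 4096
Step 3: F = 177 * 8.854e-6 * 36 * 4096 / 4
F = 57.772 uN


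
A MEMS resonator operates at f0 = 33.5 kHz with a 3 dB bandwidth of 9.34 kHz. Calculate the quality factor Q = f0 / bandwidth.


Step 1: Q = f0 / bandwidth
Step 2: Q = 33.5 / 9.34
Q = 3.6


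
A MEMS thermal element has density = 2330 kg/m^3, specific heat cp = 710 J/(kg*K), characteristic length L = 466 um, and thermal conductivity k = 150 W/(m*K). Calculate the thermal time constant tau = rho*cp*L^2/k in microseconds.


Step 1: Convert L to m: L = 466e-6 m
Step 2: L^2 = (466e-6)^2 = 2.17156e-07 m^2
Step 3: tau = 2330 * 710 * 2.17156e-07 / 150 = 2.39494114e-03 s
Step 4: Convert to microseconds (multiply by 1e6).
tau = 2394.941 us


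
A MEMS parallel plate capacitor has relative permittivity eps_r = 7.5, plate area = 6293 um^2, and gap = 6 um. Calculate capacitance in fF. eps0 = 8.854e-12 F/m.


Step 1: Convert area to m^2: A = 6293e-12 m^2
Step 2: Convert gap to m: d = 6e-6 m
Step 3: C = eps0 * eps_r * A / d
C = 8.854e-12 * 7.5 * 6293e-12 / 6e-6
Step 4: Convert to fF (multiply by 1e15).
C = 69.65 fF


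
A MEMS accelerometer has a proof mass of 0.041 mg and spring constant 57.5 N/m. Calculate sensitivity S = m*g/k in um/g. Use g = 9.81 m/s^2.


Step 1: Convert mass: m = 0.041 mg = 4.10e-08 kg
Step 2: S = m * g / k = 4.10e-08 * 9.81 / 57.5
Step 3: S = 6.99e-09 m/g
Step 4: Convert to um/g: S = 0.007 um/g


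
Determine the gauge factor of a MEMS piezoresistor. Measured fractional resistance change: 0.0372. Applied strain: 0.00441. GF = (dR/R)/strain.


Step 1: Identify values.
dR/R = 0.0372, strain = 0.00441
Step 2: GF = (dR/R) / strain = 0.0372 / 0.00441
GF = 8.4


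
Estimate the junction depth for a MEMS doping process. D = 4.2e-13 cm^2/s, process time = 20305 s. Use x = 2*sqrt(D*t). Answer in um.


Step 1: Compute D*t = 4.2e-13 * 20305 = 8.5281e-09 cm^2
Step 2: sqrt(D*t) = 9.23477e-05 cm
Step 3: x = 2 * 9.23477e-05 cm = 1.846954e-04 cm
Step 4: Convert to um (1 cm = 1e4 um): x = 1.847 um


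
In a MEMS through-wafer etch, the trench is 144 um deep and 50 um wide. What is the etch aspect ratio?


Step 1: AR = depth / width
Step 2: AR = 144 / 50
AR = 2.9


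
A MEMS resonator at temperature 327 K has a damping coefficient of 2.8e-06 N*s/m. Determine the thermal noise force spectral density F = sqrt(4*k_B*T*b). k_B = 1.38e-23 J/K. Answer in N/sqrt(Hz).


Step 1: Compute 4 * k_B * T * b
= 4 * 1.38e-23 * 327 * 2.8e-06
= 5.0541e-26 N^2/Hz
Step 2: F_noise = sqrt(5.0541e-26)
F_noise = 2.25e-13 N/sqrt(Hz)


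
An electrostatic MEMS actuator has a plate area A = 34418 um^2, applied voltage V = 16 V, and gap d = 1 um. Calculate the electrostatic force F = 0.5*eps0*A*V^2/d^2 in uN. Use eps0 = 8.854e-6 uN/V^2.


Step 1: Identify parameters.
eps0 = 8.854e-6 uN/V^2, A = 34418 um^2, V = 16 V, d = 1 um
Step 2: Compute V^2 = 16^2 = 256
Step 3: Compute d^2 = 1^2 = 1
Step 4: F = 0.5 * 8.854e-6 * 34418 * 256 / 1
F = 39.006 uN


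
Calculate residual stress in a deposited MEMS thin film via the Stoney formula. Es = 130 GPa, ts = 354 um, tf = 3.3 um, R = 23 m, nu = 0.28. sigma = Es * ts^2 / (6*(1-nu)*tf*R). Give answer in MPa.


Step 1: Compute numerator: Es * ts^2 = 130 * 354^2 = 16291080 (GPa*um^2)
Step 2: Compute denominator (R in um): 6*(1-nu)*tf*R = 6*0.72*3.3*23e6 = 327888000.0 (um^2)
Step 3: sigma (GPa) = 16291080 / 327888000.0 = 4.9685e-02 GPa
Step 4: Convert to MPa (x1000): sigma = 49.7 MPa


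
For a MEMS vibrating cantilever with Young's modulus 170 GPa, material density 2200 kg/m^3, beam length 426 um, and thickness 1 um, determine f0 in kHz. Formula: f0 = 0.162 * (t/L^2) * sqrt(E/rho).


Step 1: Convert units to SI.
t_SI = 1e-6 m, L_SI = 426e-6 m
Step 2: Calculate sqrt(E/rho).
sqrt(170e9 / 2200) = 8790.49 m/s
Step 3: Compute f0.
f0 = 0.162 * 1e-6 / (426e-6)^2 * 8790.49 = 7847.1 Hz = 7.85 kHz


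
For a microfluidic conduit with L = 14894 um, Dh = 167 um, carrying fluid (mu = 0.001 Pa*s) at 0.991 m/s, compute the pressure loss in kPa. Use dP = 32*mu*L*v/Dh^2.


Step 1: Convert to SI: L = 14894e-6 m, Dh = 167e-6 m
Step 2: dP = 32 * 0.001 * 14894e-6 * 0.991 / (167e-6)^2
Step 3: dP = 16935.66 Pa
Step 4: Convert to kPa: dP = 16.94 kPa


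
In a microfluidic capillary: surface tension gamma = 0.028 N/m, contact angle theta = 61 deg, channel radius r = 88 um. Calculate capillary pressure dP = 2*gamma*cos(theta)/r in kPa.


Step 1: cos(61 deg) = 0.4848
Step 2: Convert r to m: r = 88e-6 m
Step 3: dP = 2 * 0.028 * 0.4848 / 88e-6 = 308.5 Pa
Step 4: Convert Pa to kPa (divide by 1000).
dP = 0.31 kPa


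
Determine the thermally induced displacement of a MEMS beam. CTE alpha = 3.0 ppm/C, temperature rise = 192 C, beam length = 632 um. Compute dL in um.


Step 1: Convert CTE: alpha = 3.0 ppm/C = 3.0e-6 /C
Step 2: dL = 3.0e-6 * 192 * 632
dL = 0.364 um


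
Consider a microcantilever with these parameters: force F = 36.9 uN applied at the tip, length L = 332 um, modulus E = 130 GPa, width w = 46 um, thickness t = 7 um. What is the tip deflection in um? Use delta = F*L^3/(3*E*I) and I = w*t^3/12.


Step 1: Calculate the second moment of area.
I = w * t^3 / 12 = 46 * 7^3 / 12 = 1314.8333 um^4
Step 2: Convert E to consistent units (1 GPa = 1000 uN/um^2).
E = 130 GPa = 130000 uN/um^2
Step 3: Calculate tip deflection.
delta = F * L^3 / (3 * E * I)
delta = 36.9 * 332^3 / (3 * 130000 * 1314.8333)
delta = 2.6333 um


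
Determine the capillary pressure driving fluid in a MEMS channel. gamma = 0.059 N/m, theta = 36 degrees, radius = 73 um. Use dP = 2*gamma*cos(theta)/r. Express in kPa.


Step 1: cos(36 deg) = 0.809
Step 2: Convert r to m: r = 73e-6 m
Step 3: dP = 2 * 0.059 * 0.809 / 73e-6 = 1307.7 Pa
Step 4: Convert Pa to kPa (divide by 1000).
dP = 1.31 kPa


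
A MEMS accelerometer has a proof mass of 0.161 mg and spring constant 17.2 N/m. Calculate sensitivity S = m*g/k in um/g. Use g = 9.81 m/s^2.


Step 1: Convert mass: m = 0.161 mg = 1.61e-07 kg
Step 2: S = m * g / k = 1.61e-07 * 9.81 / 17.2
Step 3: S = 9.18e-08 m/g
Step 4: Convert to um/g: S = 0.092 um/g


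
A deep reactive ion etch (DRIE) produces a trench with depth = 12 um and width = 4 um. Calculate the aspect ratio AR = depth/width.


Step 1: AR = depth / width
Step 2: AR = 12 / 4
AR = 3.0


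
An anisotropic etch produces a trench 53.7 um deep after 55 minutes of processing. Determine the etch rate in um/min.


Step 1: Etch rate = depth / time
Step 2: rate = 53.7 / 55
rate = 0.976 um/min


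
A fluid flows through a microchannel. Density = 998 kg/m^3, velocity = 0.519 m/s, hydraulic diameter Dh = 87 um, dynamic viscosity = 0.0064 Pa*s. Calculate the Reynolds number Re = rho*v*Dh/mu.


Step 1: Convert Dh to meters: Dh = 87e-6 m
Step 2: Re = rho * v * Dh / mu
Re = 998 * 0.519 * 87e-6 / 0.0064
Re = 7.041


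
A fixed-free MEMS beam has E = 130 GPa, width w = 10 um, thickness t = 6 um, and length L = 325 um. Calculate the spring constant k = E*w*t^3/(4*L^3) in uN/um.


Step 1: Convert E to consistent units (1 GPa = 1000 uN/um^2).
E = 130 GPa = 130000 uN/um^2
Step 2: Compute t^3 = 6^3 = 216
Step 3: Compute L^3 = 325^3 = 34328125
Step 4: k = 130000 * 10 * 216 / (4 * 34328125)
k = 2.045 uN/um


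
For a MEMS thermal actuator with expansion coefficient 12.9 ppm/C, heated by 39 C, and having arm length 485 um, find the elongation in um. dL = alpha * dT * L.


Step 1: Convert CTE: alpha = 12.9 ppm/C = 12.9e-6 /C
Step 2: dL = 12.9e-6 * 39 * 485
dL = 0.244 um


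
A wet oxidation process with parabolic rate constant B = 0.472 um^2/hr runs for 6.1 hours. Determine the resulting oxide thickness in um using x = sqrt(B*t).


Step 1: Compute B*t = 0.472 * 6.1 = 2.8792
Step 2: x = sqrt(2.8792)
x = 1.697 um


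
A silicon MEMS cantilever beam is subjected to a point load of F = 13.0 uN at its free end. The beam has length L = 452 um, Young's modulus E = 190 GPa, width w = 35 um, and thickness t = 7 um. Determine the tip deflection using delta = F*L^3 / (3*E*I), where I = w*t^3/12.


Step 1: Calculate the second moment of area.
I = w * t^3 / 12 = 35 * 7^3 / 12 = 1000.4167 um^4
Step 2: Convert E to consistent units (1 GPa = 1000 uN/um^2).
E = 190 GPa = 190000 uN/um^2
Step 3: Calculate tip deflection.
delta = F * L^3 / (3 * E * I)
delta = 13.0 * 452^3 / (3 * 190000 * 1000.4167)
delta = 2.1052 um


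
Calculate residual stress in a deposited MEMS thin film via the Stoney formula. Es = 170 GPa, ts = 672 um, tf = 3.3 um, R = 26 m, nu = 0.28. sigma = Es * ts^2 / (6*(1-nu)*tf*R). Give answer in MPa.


Step 1: Compute numerator: Es * ts^2 = 170 * 672^2 = 76769280 (GPa*um^2)
Step 2: Compute denominator (R in um): 6*(1-nu)*tf*R = 6*0.72*3.3*26e6 = 370656000.0 (um^2)
Step 3: sigma (GPa) = 76769280 / 370656000.0 = 2.07117e-01 GPa
Step 4: Convert to MPa (x1000): sigma = 207.1 MPa


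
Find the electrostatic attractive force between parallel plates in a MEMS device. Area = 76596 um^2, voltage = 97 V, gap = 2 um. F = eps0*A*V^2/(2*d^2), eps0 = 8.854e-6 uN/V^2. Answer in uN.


Step 1: Identify parameters.
eps0 = 8.854e-6 uN/V^2, A = 76596 um^2, V = 97 V, d = 2 um
Step 2: Compute V^2 = 97^2 = 9409
Step 3: Compute d^2 = 2^2 = 4
Step 4: F = 0.5 * 8.854e-6 * 76596 * 9409 / 4
F = 797.626 uN


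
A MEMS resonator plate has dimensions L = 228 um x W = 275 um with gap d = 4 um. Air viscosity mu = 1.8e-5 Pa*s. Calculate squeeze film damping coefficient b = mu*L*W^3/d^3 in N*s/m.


Step 1: Convert to SI.
L = 228e-6 m, W = 275e-6 m, d = 4e-6 m
Step 2: W^3 = (275e-6)^3 = 2.08e-11 m^3
Step 3: d^3 = (4e-6)^3 = 6.40e-17 m^3
Step 4: b = 1.8e-5 * 228e-6 * 2.08e-11 / 6.40e-17
b = 1.33e-03 N*s/m


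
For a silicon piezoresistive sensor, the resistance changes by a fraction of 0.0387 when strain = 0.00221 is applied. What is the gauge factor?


Step 1: Identify values.
dR/R = 0.0387, strain = 0.00221
Step 2: GF = (dR/R) / strain = 0.0387 / 0.00221
GF = 17.5


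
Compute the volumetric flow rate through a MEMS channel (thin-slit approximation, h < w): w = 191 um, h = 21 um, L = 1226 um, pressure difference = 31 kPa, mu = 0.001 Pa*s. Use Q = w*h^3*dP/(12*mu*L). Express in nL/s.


Step 1: Convert all dimensions to SI (meters).
w = 191e-6 m, h = 21e-6 m, L = 1226e-6 m, dP = 31e3 Pa
Step 2: Q = w * h^3 * dP / (12 * mu * L)
Q = 191e-6 * (21e-6)^3 * 31e3 / (12 * 0.001 * 1226e-6) = 3.7271874e-09 m^3/s
Step 3: Convert Q from m^3/s to nL/s (1 m^3 = 1e12 nL, so multiply by 1e12).
Q = 3727.187 nL/s


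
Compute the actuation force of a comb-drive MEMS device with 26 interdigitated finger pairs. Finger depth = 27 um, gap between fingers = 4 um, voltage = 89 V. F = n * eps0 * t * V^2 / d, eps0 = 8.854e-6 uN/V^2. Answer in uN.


Step 1: Parameters: n=26, eps0=8.854e-6 uN/V^2, t=27 um, V=89 V, d=4 um
Step 2: V^2 = 7921
Step 3: F = 26 * 8.854e-6 * 27 * 7921 / 4
F = 12.308 uN


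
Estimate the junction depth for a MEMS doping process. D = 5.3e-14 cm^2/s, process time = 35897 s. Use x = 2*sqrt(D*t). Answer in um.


Step 1: Compute D*t = 5.3e-14 * 35897 = 1.902541e-09 cm^2
Step 2: sqrt(D*t) = 4.3618e-05 cm
Step 3: x = 2 * 4.3618e-05 cm = 8.7236e-05 cm
Step 4: Convert to um (1 cm = 1e4 um): x = 0.872 um


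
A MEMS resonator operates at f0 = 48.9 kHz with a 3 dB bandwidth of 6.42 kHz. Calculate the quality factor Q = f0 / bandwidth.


Step 1: Q = f0 / bandwidth
Step 2: Q = 48.9 / 6.42
Q = 7.6


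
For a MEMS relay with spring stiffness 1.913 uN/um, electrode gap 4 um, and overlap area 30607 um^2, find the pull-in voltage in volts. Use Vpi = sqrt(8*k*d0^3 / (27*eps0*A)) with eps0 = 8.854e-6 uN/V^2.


Step 1: Compute numerator: 8 * k * d0^3 = 8 * 1.913 * 4^3 = 979.456
Step 2: Compute denominator: 27 * eps0 * A = 27 * 8.854e-6 * 30607 = 7.316848
Step 3: Vpi = sqrt(979.456 / 7.316848)
Vpi = 11.57 V


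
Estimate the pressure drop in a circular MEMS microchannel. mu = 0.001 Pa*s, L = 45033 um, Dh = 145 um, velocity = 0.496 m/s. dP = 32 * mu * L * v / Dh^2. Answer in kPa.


Step 1: Convert to SI: L = 45033e-6 m, Dh = 145e-6 m
Step 2: dP = 32 * 0.001 * 45033e-6 * 0.496 / (145e-6)^2
Step 3: dP = 33995.90 Pa
Step 4: Convert to kPa: dP = 34.0 kPa


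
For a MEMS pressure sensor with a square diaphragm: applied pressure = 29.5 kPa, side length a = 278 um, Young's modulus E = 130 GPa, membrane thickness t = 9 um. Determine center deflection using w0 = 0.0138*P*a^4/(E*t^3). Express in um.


Step 1: Convert pressure to compatible units (E is in GPa, so P in GPa).
P = 29.5 kPa = 29.5e-6 GPa
Step 2: Compute numerator: 0.0138 * P * a^4.
a^4 = 278^4 = 5972816656
numerator = 0.0138 * 29.5e-6 * 5972816656 = 2.4315e+03
Step 3: Compute denominator: E * t^3 = 130 * 9^3 = 94770
Step 4: w0 = numerator / denominator = 2.4315e+03 / 94770 = 0.0257 um


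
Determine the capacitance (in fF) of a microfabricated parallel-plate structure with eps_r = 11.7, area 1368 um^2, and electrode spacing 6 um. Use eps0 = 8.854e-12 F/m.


Step 1: Convert area to m^2: A = 1368e-12 m^2
Step 2: Convert gap to m: d = 6e-6 m
Step 3: C = eps0 * eps_r * A / d
C = 8.854e-12 * 11.7 * 1368e-12 / 6e-6
Step 4: Convert to fF (multiply by 1e15).
C = 23.62 fF


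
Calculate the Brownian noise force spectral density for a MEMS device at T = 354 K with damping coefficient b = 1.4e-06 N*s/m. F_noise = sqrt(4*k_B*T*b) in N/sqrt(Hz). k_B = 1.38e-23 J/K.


Step 1: Compute 4 * k_B * T * b
= 4 * 1.38e-23 * 354 * 1.4e-06
= 2.7357e-26 N^2/Hz
Step 2: F_noise = sqrt(2.7357e-26)
F_noise = 1.65e-13 N/sqrt(Hz)


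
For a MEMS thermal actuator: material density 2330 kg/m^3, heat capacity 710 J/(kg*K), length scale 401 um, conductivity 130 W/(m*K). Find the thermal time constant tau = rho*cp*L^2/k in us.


Step 1: Convert L to m: L = 401e-6 m
Step 2: L^2 = (401e-6)^2 = 1.60801e-07 m^2
Step 3: tau = 2330 * 710 * 1.60801e-07 / 130 = 2.04625457e-03 s
Step 4: Convert to microseconds (multiply by 1e6).
tau = 2046.255 us


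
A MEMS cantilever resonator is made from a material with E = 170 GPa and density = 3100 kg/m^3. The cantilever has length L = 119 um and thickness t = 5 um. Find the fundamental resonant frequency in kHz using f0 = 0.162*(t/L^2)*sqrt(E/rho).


Step 1: Convert units to SI.
t_SI = 5e-6 m, L_SI = 119e-6 m
Step 2: Calculate sqrt(E/rho).
sqrt(170e9 / 3100) = 7405.32 m/s
Step 3: Compute f0.
f0 = 0.162 * 5e-6 / (119e-6)^2 * 7405.32 = 423579.5 Hz = 423.58 kHz


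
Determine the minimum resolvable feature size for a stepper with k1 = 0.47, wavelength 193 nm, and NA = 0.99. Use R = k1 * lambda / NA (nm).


Step 1: Identify values: k1 = 0.47, lambda = 193 nm, NA = 0.99
Step 2: R = k1 * lambda / NA
R = 0.47 * 193 / 0.99
R = 91.6 nm


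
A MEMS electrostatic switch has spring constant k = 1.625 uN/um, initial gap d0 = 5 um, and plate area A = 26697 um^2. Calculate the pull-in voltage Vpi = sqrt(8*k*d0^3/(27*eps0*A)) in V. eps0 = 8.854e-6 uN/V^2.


Step 1: Compute numerator: 8 * k * d0^3 = 8 * 1.625 * 5^3 = 1625.0
Step 2: Compute denominator: 27 * eps0 * A = 27 * 8.854e-6 * 26697 = 6.382131
Step 3: Vpi = sqrt(1625.0 / 6.382131)
Vpi = 15.96 V


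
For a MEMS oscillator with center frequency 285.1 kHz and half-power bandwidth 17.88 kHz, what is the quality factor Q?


Step 1: Q = f0 / bandwidth
Step 2: Q = 285.1 / 17.88
Q = 15.9


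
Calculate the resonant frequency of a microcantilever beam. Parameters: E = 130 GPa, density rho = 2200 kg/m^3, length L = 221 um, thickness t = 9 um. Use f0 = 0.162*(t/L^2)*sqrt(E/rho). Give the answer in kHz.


Step 1: Convert units to SI.
t_SI = 9e-6 m, L_SI = 221e-6 m
Step 2: Calculate sqrt(E/rho).
sqrt(130e9 / 2200) = 7687.06 m/s
Step 3: Compute f0.
f0 = 0.162 * 9e-6 / (221e-6)^2 * 7687.06 = 229473.9 Hz = 229.47 kHz


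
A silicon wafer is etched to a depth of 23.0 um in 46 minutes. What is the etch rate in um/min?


Step 1: Etch rate = depth / time
Step 2: rate = 23.0 / 46
rate = 0.5 um/min


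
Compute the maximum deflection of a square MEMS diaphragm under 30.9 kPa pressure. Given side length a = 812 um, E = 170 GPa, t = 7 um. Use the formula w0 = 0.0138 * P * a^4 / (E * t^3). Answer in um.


Step 1: Convert pressure to compatible units (E is in GPa, so P in GPa).
P = 30.9 kPa = 30.9e-6 GPa
Step 2: Compute numerator: 0.0138 * P * a^4.
a^4 = 812^4 = 434734510336
numerator = 0.0138 * 30.9e-6 * 434734510336 = 1.853795e+05
Step 3: Compute denominator: E * t^3 = 170 * 7^3 = 58310
Step 4: w0 = numerator / denominator = 1.853795e+05 / 58310 = 3.1792 um


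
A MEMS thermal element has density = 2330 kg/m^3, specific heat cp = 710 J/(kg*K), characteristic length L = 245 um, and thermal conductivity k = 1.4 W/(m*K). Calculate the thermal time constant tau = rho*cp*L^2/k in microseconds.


Step 1: Convert L to m: L = 245e-6 m
Step 2: L^2 = (245e-6)^2 = 6.0025e-08 m^2
Step 3: tau = 2330 * 710 * 6.0025e-08 / 1.4 = 7.09281125e-02 s
Step 4: Convert to microseconds (multiply by 1e6).
tau = 70928.113 us


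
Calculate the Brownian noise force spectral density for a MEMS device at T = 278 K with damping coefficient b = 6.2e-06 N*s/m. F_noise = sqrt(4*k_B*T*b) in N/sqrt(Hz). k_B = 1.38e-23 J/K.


Step 1: Compute 4 * k_B * T * b
= 4 * 1.38e-23 * 278 * 6.2e-06
= 9.5143e-26 N^2/Hz
Step 2: F_noise = sqrt(9.5143e-26)
F_noise = 3.08e-13 N/sqrt(Hz)


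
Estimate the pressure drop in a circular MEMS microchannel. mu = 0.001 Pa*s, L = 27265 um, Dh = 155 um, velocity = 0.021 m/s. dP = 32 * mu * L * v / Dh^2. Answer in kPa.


Step 1: Convert to SI: L = 27265e-6 m, Dh = 155e-6 m
Step 2: dP = 32 * 0.001 * 27265e-6 * 0.021 / (155e-6)^2
Step 3: dP = 762.63 Pa
Step 4: Convert to kPa: dP = 0.76 kPa


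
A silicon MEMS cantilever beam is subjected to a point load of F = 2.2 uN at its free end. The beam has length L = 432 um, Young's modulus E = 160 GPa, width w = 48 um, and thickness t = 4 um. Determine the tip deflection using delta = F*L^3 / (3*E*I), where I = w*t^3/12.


Step 1: Calculate the second moment of area.
I = w * t^3 / 12 = 48 * 4^3 / 12 = 256.0 um^4
Step 2: Convert E to consistent units (1 GPa = 1000 uN/um^2).
E = 160 GPa = 160000 uN/um^2
Step 3: Calculate tip deflection.
delta = F * L^3 / (3 * E * I)
delta = 2.2 * 432^3 / (3 * 160000 * 256.0)
delta = 1.4434 um


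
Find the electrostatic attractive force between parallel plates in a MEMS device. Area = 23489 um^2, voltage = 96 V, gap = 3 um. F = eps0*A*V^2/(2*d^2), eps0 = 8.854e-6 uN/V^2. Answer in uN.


Step 1: Identify parameters.
eps0 = 8.854e-6 uN/V^2, A = 23489 um^2, V = 96 V, d = 3 um
Step 2: Compute V^2 = 96^2 = 9216
Step 3: Compute d^2 = 3^2 = 9
Step 4: F = 0.5 * 8.854e-6 * 23489 * 9216 / 9
F = 106.481 uN


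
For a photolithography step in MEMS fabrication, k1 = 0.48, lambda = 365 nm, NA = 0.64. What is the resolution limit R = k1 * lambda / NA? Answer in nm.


Step 1: Identify values: k1 = 0.48, lambda = 365 nm, NA = 0.64
Step 2: R = k1 * lambda / NA
R = 0.48 * 365 / 0.64
R = 273.8 nm


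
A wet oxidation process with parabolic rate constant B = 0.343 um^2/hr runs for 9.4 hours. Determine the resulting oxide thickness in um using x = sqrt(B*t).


Step 1: Compute B*t = 0.343 * 9.4 = 3.2242
Step 2: x = sqrt(3.2242)
x = 1.796 um


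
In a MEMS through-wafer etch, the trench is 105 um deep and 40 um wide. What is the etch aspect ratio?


Step 1: AR = depth / width
Step 2: AR = 105 / 40
AR = 2.6


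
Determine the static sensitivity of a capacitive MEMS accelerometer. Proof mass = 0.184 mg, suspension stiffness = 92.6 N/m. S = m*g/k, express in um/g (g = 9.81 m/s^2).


Step 1: Convert mass: m = 0.184 mg = 1.84e-07 kg
Step 2: S = m * g / k = 1.84e-07 * 9.81 / 92.6
Step 3: S = 1.95e-08 m/g
Step 4: Convert to um/g: S = 0.019 um/g


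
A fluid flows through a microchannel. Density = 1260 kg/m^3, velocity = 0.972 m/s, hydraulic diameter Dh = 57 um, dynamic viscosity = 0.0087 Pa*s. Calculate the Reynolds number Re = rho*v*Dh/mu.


Step 1: Convert Dh to meters: Dh = 57e-6 m
Step 2: Re = rho * v * Dh / mu
Re = 1260 * 0.972 * 57e-6 / 0.0087
Re = 8.024


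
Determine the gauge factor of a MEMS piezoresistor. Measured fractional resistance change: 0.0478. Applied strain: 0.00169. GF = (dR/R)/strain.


Step 1: Identify values.
dR/R = 0.0478, strain = 0.00169
Step 2: GF = (dR/R) / strain = 0.0478 / 0.00169
GF = 28.3


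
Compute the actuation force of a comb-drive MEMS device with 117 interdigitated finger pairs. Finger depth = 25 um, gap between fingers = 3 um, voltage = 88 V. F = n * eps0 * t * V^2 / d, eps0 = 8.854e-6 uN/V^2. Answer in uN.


Step 1: Parameters: n=117, eps0=8.854e-6 uN/V^2, t=25 um, V=88 V, d=3 um
Step 2: V^2 = 7744
Step 3: F = 117 * 8.854e-6 * 25 * 7744 / 3
F = 66.851 uN


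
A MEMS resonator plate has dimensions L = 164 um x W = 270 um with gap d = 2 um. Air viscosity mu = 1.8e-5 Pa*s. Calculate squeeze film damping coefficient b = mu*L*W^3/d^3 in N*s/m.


Step 1: Convert to SI.
L = 164e-6 m, W = 270e-6 m, d = 2e-6 m
Step 2: W^3 = (270e-6)^3 = 1.97e-11 m^3
Step 3: d^3 = (2e-6)^3 = 8.00e-18 m^3
Step 4: b = 1.8e-5 * 164e-6 * 1.97e-11 / 8.00e-18
b = 7.26e-03 N*s/m


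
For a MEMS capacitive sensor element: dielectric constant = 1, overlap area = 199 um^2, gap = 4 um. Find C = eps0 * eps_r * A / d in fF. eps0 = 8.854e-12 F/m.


Step 1: Convert area to m^2: A = 199e-12 m^2
Step 2: Convert gap to m: d = 4e-6 m
Step 3: C = eps0 * eps_r * A / d
C = 8.854e-12 * 1 * 199e-12 / 4e-6
Step 4: Convert to fF (multiply by 1e15).
C = 0.44 fF


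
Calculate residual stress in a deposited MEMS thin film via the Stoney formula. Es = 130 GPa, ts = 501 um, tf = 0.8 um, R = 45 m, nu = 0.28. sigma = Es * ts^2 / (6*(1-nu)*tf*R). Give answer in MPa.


Step 1: Compute numerator: Es * ts^2 = 130 * 501^2 = 32630130 (GPa*um^2)
Step 2: Compute denominator (R in um): 6*(1-nu)*tf*R = 6*0.72*0.8*45e6 = 155520000.0 (um^2)
Step 3: sigma (GPa) = 32630130 / 155520000.0 = 2.09813e-01 GPa
Step 4: Convert to MPa (x1000): sigma = 209.8 MPa


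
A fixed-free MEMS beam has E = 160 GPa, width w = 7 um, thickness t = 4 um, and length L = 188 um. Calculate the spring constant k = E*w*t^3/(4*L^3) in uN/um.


Step 1: Convert E to consistent units (1 GPa = 1000 uN/um^2).
E = 160 GPa = 160000 uN/um^2
Step 2: Compute t^3 = 4^3 = 64
Step 3: Compute L^3 = 188^3 = 6644672
Step 4: k = 160000 * 7 * 64 / (4 * 6644672)
k = 2.6969 uN/um


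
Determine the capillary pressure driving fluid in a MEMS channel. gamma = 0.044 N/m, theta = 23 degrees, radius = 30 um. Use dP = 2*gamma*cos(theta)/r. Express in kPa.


Step 1: cos(23 deg) = 0.9205
Step 2: Convert r to m: r = 30e-6 m
Step 3: dP = 2 * 0.044 * 0.9205 / 30e-6 = 2700.1 Pa
Step 4: Convert Pa to kPa (divide by 1000).
dP = 2.7 kPa


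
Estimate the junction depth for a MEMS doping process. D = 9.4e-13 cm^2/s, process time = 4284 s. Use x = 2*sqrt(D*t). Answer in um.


Step 1: Compute D*t = 9.4e-13 * 4284 = 4.02696e-09 cm^2
Step 2: sqrt(D*t) = 6.34583e-05 cm
Step 3: x = 2 * 6.34583e-05 cm = 1.269166e-04 cm
Step 4: Convert to um (1 cm = 1e4 um): x = 1.269 um


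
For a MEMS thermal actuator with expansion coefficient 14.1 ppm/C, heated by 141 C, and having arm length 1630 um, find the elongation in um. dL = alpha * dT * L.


Step 1: Convert CTE: alpha = 14.1 ppm/C = 14.1e-6 /C
Step 2: dL = 14.1e-6 * 141 * 1630
dL = 3.2406 um


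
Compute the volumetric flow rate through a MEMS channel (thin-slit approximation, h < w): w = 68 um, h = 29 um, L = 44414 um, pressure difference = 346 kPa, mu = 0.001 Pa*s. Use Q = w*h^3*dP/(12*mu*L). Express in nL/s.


Step 1: Convert all dimensions to SI (meters).
w = 68e-6 m, h = 29e-6 m, L = 44414e-6 m, dP = 346e3 Pa
Step 2: Q = w * h^3 * dP / (12 * mu * L)
Q = 68e-6 * (29e-6)^3 * 346e3 / (12 * 0.001 * 44414e-6) = 1.07665825e-09 m^3/s
Step 3: Convert Q from m^3/s to nL/s (1 m^3 = 1e12 nL, so multiply by 1e12).
Q = 1076.658 nL/s


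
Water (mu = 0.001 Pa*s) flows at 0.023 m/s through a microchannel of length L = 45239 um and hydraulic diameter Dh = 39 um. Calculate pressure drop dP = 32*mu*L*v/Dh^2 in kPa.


Step 1: Convert to SI: L = 45239e-6 m, Dh = 39e-6 m
Step 2: dP = 32 * 0.001 * 45239e-6 * 0.023 / (39e-6)^2
Step 3: dP = 21890.80 Pa
Step 4: Convert to kPa: dP = 21.89 kPa


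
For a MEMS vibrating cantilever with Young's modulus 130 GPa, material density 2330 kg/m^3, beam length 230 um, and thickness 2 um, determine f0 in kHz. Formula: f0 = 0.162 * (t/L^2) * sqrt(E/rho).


Step 1: Convert units to SI.
t_SI = 2e-6 m, L_SI = 230e-6 m
Step 2: Calculate sqrt(E/rho).
sqrt(130e9 / 2330) = 7469.54 m/s
Step 3: Compute f0.
f0 = 0.162 * 2e-6 / (230e-6)^2 * 7469.54 = 45749.2 Hz = 45.75 kHz


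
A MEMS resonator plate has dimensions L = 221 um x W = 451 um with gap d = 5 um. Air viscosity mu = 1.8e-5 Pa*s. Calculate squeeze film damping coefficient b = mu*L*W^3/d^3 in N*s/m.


Step 1: Convert to SI.
L = 221e-6 m, W = 451e-6 m, d = 5e-6 m
Step 2: W^3 = (451e-6)^3 = 9.17e-11 m^3
Step 3: d^3 = (5e-6)^3 = 1.25e-16 m^3
Step 4: b = 1.8e-5 * 221e-6 * 9.17e-11 / 1.25e-16
b = 2.92e-03 N*s/m


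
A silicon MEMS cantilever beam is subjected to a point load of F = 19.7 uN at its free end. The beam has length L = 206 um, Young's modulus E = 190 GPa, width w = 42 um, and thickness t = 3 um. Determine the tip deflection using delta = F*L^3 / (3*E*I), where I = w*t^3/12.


Step 1: Calculate the second moment of area.
I = w * t^3 / 12 = 42 * 3^3 / 12 = 94.5 um^4
Step 2: Convert E to consistent units (1 GPa = 1000 uN/um^2).
E = 190 GPa = 190000 uN/um^2
Step 3: Calculate tip deflection.
delta = F * L^3 / (3 * E * I)
delta = 19.7 * 206^3 / (3 * 190000 * 94.5)
delta = 3.1971 um


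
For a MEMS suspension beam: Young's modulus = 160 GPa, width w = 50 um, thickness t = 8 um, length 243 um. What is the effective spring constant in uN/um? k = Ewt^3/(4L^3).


Step 1: Convert E to consistent units (1 GPa = 1000 uN/um^2).
E = 160 GPa = 160000 uN/um^2
Step 2: Compute t^3 = 8^3 = 512
Step 3: Compute L^3 = 243^3 = 14348907
Step 4: k = 160000 * 50 * 512 / (4 * 14348907)
k = 71.3643 uN/um


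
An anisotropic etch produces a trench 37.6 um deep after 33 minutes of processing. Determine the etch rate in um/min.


Step 1: Etch rate = depth / time
Step 2: rate = 37.6 / 33
rate = 1.139 um/min


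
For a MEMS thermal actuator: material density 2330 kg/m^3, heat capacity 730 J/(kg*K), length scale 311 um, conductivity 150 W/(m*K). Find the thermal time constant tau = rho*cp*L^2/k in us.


Step 1: Convert L to m: L = 311e-6 m
Step 2: L^2 = (311e-6)^2 = 9.6721e-08 m^2
Step 3: tau = 2330 * 730 * 9.6721e-08 / 150 = 1.09675166e-03 s
Step 4: Convert to microseconds (multiply by 1e6).
tau = 1096.752 us


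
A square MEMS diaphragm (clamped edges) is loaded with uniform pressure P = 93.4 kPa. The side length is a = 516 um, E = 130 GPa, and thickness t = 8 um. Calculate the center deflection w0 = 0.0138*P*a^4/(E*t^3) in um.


Step 1: Convert pressure to compatible units (E is in GPa, so P in GPa).
P = 93.4 kPa = 93.4e-6 GPa
Step 2: Compute numerator: 0.0138 * P * a^4.
a^4 = 516^4 = 70892257536
numerator = 0.0138 * 93.4e-6 * 70892257536 = 9.137445e+04
Step 3: Compute denominator: E * t^3 = 130 * 8^3 = 66560
Step 4: w0 = numerator / denominator = 9.137445e+04 / 66560 = 1.3728 um


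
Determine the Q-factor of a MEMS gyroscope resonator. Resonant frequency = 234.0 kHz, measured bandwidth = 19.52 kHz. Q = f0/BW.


Step 1: Q = f0 / bandwidth
Step 2: Q = 234.0 / 19.52
Q = 12.0


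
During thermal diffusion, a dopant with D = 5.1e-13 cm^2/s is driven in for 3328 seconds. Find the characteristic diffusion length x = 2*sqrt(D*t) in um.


Step 1: Compute D*t = 5.1e-13 * 3328 = 1.69728e-09 cm^2
Step 2: sqrt(D*t) = 4.1198e-05 cm
Step 3: x = 2 * 4.1198e-05 cm = 8.2396e-05 cm
Step 4: Convert to um (1 cm = 1e4 um): x = 0.824 um


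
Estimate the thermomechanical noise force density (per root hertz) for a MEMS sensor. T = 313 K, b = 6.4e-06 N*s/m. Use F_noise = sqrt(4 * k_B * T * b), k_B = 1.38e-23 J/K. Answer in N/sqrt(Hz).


Step 1: Compute 4 * k_B * T * b
= 4 * 1.38e-23 * 313 * 6.4e-06
= 1.1058e-25 N^2/Hz
Step 2: F_noise = sqrt(1.1058e-25)
F_noise = 3.33e-13 N/sqrt(Hz)


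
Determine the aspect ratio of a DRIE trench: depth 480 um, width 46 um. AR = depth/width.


Step 1: AR = depth / width
Step 2: AR = 480 / 46
AR = 10.4


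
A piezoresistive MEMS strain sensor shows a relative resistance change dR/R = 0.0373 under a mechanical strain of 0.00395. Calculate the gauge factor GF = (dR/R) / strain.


Step 1: Identify values.
dR/R = 0.0373, strain = 0.00395
Step 2: GF = (dR/R) / strain = 0.0373 / 0.00395
GF = 9.4


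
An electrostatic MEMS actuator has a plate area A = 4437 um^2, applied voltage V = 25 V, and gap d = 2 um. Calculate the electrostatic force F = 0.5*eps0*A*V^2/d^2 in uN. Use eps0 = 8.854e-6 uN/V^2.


Step 1: Identify parameters.
eps0 = 8.854e-6 uN/V^2, A = 4437 um^2, V = 25 V, d = 2 um
Step 2: Compute V^2 = 25^2 = 625
Step 3: Compute d^2 = 2^2 = 4
Step 4: F = 0.5 * 8.854e-6 * 4437 * 625 / 4
F = 3.069 uN


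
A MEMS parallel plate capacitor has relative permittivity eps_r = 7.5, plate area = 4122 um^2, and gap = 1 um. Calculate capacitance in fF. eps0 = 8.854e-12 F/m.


Step 1: Convert area to m^2: A = 4122e-12 m^2
Step 2: Convert gap to m: d = 1e-6 m
Step 3: C = eps0 * eps_r * A / d
C = 8.854e-12 * 7.5 * 4122e-12 / 1e-6
Step 4: Convert to fF (multiply by 1e15).
C = 273.72 fF


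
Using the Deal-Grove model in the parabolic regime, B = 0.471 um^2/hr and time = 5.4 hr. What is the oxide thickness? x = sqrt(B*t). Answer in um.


Step 1: Compute B*t = 0.471 * 5.4 = 2.5434
Step 2: x = sqrt(2.5434)
x = 1.595 um


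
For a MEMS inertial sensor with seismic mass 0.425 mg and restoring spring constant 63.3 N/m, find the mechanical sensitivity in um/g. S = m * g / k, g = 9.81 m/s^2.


Step 1: Convert mass: m = 0.425 mg = 4.25e-07 kg
Step 2: S = m * g / k = 4.25e-07 * 9.81 / 63.3
Step 3: S = 6.59e-08 m/g
Step 4: Convert to um/g: S = 0.066 um/g


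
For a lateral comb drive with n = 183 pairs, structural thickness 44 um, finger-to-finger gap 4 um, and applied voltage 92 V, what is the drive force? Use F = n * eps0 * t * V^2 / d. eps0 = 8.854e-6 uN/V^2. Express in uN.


Step 1: Parameters: n=183, eps0=8.854e-6 uN/V^2, t=44 um, V=92 V, d=4 um
Step 2: V^2 = 8464
Step 3: F = 183 * 8.854e-6 * 44 * 8464 / 4
F = 150.855 uN


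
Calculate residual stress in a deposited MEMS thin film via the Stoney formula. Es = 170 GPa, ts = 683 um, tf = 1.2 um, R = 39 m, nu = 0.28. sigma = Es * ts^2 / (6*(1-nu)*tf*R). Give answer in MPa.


Step 1: Compute numerator: Es * ts^2 = 170 * 683^2 = 79303130 (GPa*um^2)
Step 2: Compute denominator (R in um): 6*(1-nu)*tf*R = 6*0.72*1.2*39e6 = 202176000.0 (um^2)
Step 3: sigma (GPa) = 79303130 / 202176000.0 = 3.92248e-01 GPa
Step 4: Convert to MPa (x1000): sigma = 392.2 MPa


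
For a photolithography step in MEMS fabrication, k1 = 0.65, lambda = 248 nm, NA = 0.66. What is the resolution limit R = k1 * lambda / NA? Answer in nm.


Step 1: Identify values: k1 = 0.65, lambda = 248 nm, NA = 0.66
Step 2: R = k1 * lambda / NA
R = 0.65 * 248 / 0.66
R = 244.2 nm


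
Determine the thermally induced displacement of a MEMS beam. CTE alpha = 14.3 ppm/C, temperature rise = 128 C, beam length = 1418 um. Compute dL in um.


Step 1: Convert CTE: alpha = 14.3 ppm/C = 14.3e-6 /C
Step 2: dL = 14.3e-6 * 128 * 1418
dL = 2.5955 um


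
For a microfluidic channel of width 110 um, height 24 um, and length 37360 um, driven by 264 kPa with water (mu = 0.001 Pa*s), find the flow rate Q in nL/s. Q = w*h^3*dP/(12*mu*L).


Step 1: Convert all dimensions to SI (meters).
w = 110e-6 m, h = 24e-6 m, L = 37360e-6 m, dP = 264e3 Pa
Step 2: Q = w * h^3 * dP / (12 * mu * L)
Q = 110e-6 * (24e-6)^3 * 264e3 / (12 * 0.001 * 37360e-6) = 8.9545182e-10 m^3/s
Step 3: Convert Q from m^3/s to nL/s (1 m^3 = 1e12 nL, so multiply by 1e12).
Q = 895.452 nL/s


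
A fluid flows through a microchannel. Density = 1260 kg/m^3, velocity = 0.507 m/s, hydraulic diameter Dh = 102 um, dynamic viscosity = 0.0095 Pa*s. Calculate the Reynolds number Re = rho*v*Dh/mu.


Step 1: Convert Dh to meters: Dh = 102e-6 m
Step 2: Re = rho * v * Dh / mu
Re = 1260 * 0.507 * 102e-6 / 0.0095
Re = 6.859


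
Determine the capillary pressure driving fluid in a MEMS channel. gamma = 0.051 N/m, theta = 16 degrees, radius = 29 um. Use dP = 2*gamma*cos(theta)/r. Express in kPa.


Step 1: cos(16 deg) = 0.9613
Step 2: Convert r to m: r = 29e-6 m
Step 3: dP = 2 * 0.051 * 0.9613 / 29e-6 = 3381.1 Pa
Step 4: Convert Pa to kPa (divide by 1000).
dP = 3.38 kPa


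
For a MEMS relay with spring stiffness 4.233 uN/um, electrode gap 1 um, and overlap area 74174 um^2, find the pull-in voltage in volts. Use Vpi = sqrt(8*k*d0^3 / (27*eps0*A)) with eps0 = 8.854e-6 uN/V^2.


Step 1: Compute numerator: 8 * k * d0^3 = 8 * 4.233 * 1^3 = 33.864
Step 2: Compute denominator: 27 * eps0 * A = 27 * 8.854e-6 * 74174 = 17.731888
Step 3: Vpi = sqrt(33.864 / 17.731888)
Vpi = 1.38 V


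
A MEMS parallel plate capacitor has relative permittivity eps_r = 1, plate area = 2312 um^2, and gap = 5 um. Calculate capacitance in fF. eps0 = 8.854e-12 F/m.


Step 1: Convert area to m^2: A = 2312e-12 m^2
Step 2: Convert gap to m: d = 5e-6 m
Step 3: C = eps0 * eps_r * A / d
C = 8.854e-12 * 1 * 2312e-12 / 5e-6
Step 4: Convert to fF (multiply by 1e15).
C = 4.09 fF


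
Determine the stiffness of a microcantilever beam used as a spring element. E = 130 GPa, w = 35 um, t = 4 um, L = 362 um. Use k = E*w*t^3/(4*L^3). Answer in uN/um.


Step 1: Convert E to consistent units (1 GPa = 1000 uN/um^2).
E = 130 GPa = 130000 uN/um^2
Step 2: Compute t^3 = 4^3 = 64
Step 3: Compute L^3 = 362^3 = 47437928
Step 4: k = 130000 * 35 * 64 / (4 * 47437928)
k = 1.5346 uN/um
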